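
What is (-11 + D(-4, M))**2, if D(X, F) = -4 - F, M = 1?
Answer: 256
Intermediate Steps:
(-11 + D(-4, M))**2 = (-11 + (-4 - 1*1))**2 = (-11 + (-4 - 1))**2 = (-11 - 5)**2 = (-16)**2 = 256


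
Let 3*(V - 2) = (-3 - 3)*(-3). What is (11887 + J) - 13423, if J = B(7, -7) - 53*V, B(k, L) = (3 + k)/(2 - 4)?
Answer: -1965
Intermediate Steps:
B(k, L) = -3/2 - k/2 (B(k, L) = (3 + k)/(-2) = (3 + k)*(-1/2) = -3/2 - k/2)
V = 8 (V = 2 + ((-3 - 3)*(-3))/3 = 2 + (-6*(-3))/3 = 2 + (1/3)*18 = 2 + 6 = 8)
J = -429 (J = (-3/2 - 1/2*7) - 53*8 = (-3/2 - 7/2) - 424 = -5 - 424 = -429)
(11887 + J) - 13423 = (11887 - 429) - 13423 = 11458 - 13423 = -1965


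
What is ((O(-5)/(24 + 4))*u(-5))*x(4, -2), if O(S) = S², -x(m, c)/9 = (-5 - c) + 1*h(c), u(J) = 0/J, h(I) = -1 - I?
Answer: 0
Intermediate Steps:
u(J) = 0
x(m, c) = 54 + 18*c (x(m, c) = -9*((-5 - c) + 1*(-1 - c)) = -9*((-5 - c) + (-1 - c)) = -9*(-6 - 2*c) = 54 + 18*c)
((O(-5)/(24 + 4))*u(-5))*x(4, -2) = (((-5)²/(24 + 4))*0)*(54 + 18*(-2)) = ((25/28)*0)*(54 - 36) = ((25*(1/28))*0)*18 = ((25/28)*0)*18 = 0*18 = 0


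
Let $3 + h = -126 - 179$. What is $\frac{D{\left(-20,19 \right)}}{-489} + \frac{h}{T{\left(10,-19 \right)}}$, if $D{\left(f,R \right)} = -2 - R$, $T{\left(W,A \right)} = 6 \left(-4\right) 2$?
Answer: $\frac{12635}{1956} \approx 6.4596$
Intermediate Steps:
$T{\left(W,A \right)} = -48$ ($T{\left(W,A \right)} = \left(-24\right) 2 = -48$)
$h = -308$ ($h = -3 - 305 = -308$)
$\frac{D{\left(-20,19 \right)}}{-489} + \frac{h}{T{\left(10,-19 \right)}} = \frac{-2 - 19}{-489} - \frac{308}{-48} = \left(-2 - 19\right) \left(- \frac{1}{489}\right) - - \frac{77}{12} = \left(-21\right) \left(- \frac{1}{489}\right) + \frac{77}{12} = \frac{7}{163} + \frac{77}{12} = \frac{12635}{1956}$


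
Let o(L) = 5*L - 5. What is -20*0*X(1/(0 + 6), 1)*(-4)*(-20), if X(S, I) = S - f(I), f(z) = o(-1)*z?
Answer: 0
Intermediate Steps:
o(L) = -5 + 5*L
f(z) = -10*z (f(z) = (-5 + 5*(-1))*z = (-5 - 5)*z = -10*z)
X(S, I) = S + 10*I (X(S, I) = S - (-10)*I = S + 10*I)
-20*0*X(1/(0 + 6), 1)*(-4)*(-20) = -20*0*(1/(0 + 6) + 10*1)*(-4)*(-20) = -20*0*(1/6 + 10)*(-4)*(-20) = -20*0*(⅙ + 10)*(-4)*(-20) = -20*0*(61/6)*(-4)*(-20) = -0*(-4)*(-20) = -20*0*(-20) = 0*(-20) = 0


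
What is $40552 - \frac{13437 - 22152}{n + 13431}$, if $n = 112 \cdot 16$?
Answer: $\frac{617331811}{15223} \approx 40553.0$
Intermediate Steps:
$n = 1792$
$40552 - \frac{13437 - 22152}{n + 13431} = 40552 - \frac{13437 - 22152}{1792 + 13431} = 40552 - - \frac{8715}{15223} = 40552 + \frac{8715}{15223} = \frac{617331811}{15223}$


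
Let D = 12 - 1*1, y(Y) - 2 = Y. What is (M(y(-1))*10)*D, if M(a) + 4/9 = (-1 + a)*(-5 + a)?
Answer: -440/9 ≈ -48.889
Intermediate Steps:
y(Y) = 2 + Y
D = 11 (D = 12 - 1 = 11)
M(a) = -4/9 + (-1 + a)*(-5 + a)
(M(y(-1))*10)*D = ((41/9 + (2 - 1)² - 6*(2 - 1))*10)*11 = ((41/9 + 1² - 6*1)*10)*11 = ((41/9 + 1 - 6)*10)*11 = -4/9*10*11 = -40/9*11 = -440/9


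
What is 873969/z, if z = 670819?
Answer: 873969/670819 ≈ 1.3028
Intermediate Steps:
873969/z = 873969/670819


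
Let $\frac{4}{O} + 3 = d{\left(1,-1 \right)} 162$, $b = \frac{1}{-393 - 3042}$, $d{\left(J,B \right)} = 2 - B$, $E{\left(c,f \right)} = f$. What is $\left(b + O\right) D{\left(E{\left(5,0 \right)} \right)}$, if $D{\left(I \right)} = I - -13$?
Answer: $\frac{19149}{184345} \approx 0.10388$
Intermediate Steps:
$D{\left(I \right)} = 13 + I$ ($D{\left(I \right)} = I + 13 = 13 + I$)
$b = - \frac{1}{3435}$ ($b = \frac{1}{-393 - 3042} = \frac{1}{-3435} = - \frac{1}{3435} \approx -0.00029112$)
$O = \frac{4}{483}$ ($O = \frac{4}{-3 + \left(2 - -1\right) 162} = \frac{4}{-3 + \left(2 + 1\right) 162} = \frac{4}{-3 + 3 \cdot 162} = \frac{4}{-3 + 486} = \frac{4}{483} \approx 0.0082816$)
$\left(b + O\right) D{\left(E{\left(5,0 \right)} \right)} = \left(- \frac{1}{3435} + \frac{4}{483}\right) \left(13 + 0\right) = \frac{1473}{184345} \cdot 13 = \frac{19149}{184345}$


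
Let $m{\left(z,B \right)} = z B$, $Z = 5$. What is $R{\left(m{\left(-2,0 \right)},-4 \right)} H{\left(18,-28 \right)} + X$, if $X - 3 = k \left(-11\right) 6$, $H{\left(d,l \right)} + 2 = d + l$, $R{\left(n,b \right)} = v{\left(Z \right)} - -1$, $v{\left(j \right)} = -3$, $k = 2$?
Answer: $-105$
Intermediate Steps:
$m{\left(z,B \right)} = B z$
$R{\left(n,b \right)} = -2$ ($R{\left(n,b \right)} = -3 - -1 = -3 + 1 = -2$)
$H{\left(d,l \right)} = -2 + d + l$ ($H{\left(d,l \right)} = -2 + \left(d + l\right) = -2 + d + l$)
$X = -129$ ($X = 3 + 2 \left(-11\right) 6 = 3 - 132 = -129$)
$R{\left(m{\left(-2,0 \right)},-4 \right)} H{\left(18,-28 \right)} + X = - 2 \left(-2 + 18 - 28\right) - 129 = \left(-2\right) \left(-12\right) - 129 = 24 - 129 = -105$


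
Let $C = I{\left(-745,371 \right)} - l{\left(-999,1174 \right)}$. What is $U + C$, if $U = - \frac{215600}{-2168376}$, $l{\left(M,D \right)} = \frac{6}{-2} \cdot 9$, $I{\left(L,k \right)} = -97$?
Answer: $- \frac{2706620}{38721} \approx -69.901$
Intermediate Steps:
$l{\left(M,D \right)} = -27$ ($l{\left(M,D \right)} = 6 \left(- \frac{1}{2}\right) 9 = \left(-3\right) 9 = -27$)
$U = \frac{3850}{38721}$ ($U = \left(-215600\right) \left(- \frac{1}{2168376}\right) = \frac{3850}{38721} \approx 0.099429$)
$C = -70$ ($C = -97 - -27 = -97 + 27 = -70$)
$U + C = \frac{3850}{38721} - 70 = - \frac{2706620}{38721}$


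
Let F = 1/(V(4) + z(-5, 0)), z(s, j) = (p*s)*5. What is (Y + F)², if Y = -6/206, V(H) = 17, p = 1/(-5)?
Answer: 1369/5134756 ≈ 0.00026661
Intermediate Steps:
p = -⅕ ≈ -0.20000
z(s, j) = -s (z(s, j) = -s/5*5 = -s)
F = 1/22 (F = 1/(17 - 1*(-5)) = 1/(17 + 5) = 1/22 ≈ 0.045455)
Y = -3/103 (Y = -6*1/206 = -3/103 ≈ -0.029126)
(Y + F)² = (-3/103 + 1/22)² = (37/2266)² = 1369/5134756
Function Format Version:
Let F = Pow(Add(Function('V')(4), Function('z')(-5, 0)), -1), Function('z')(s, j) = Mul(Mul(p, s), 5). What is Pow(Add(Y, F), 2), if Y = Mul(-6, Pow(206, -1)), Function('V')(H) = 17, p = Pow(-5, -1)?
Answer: Rational(1369, 5134756) ≈ 0.00026661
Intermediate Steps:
p = Rational(-1, 5) ≈ -0.20000
Function('z')(s, j) = Mul(-1, s) (Function('z')(s, j) = Mul(Mul(Rational(-1, 5), s), 5) = Mul(-1, s))
F = Rational(1, 22) (F = Pow(Add(17, Mul(-1, -5)), -1) = Pow(Add(17, 5), -1) = Pow(22, -1) = Rational(1, 22) ≈ 0.045455)
Y = Rational(-3, 103) (Y = Mul(-6, Rational(1, 206)) = Rational(-3, 103) ≈ -0.029126)
Pow(Add(Y, F), 2) = Pow(Add(Rational(-3, 103), Rational(1, 22)), 2) = Pow(Rational(37, 2266), 2) = Rational(1369, 5134756)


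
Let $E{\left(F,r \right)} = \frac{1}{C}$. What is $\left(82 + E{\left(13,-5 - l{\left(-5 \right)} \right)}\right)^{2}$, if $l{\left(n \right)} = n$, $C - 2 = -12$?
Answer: $\frac{670761}{100} \approx 6707.6$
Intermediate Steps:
$C = -10$ ($C = 2 - 12 = -10$)
$E{\left(F,r \right)} = - \frac{1}{10}$ ($E{\left(F,r \right)} = \frac{1}{-10} = - \frac{1}{10}$)
$\left(82 + E{\left(13,-5 - l{\left(-5 \right)} \right)}\right)^{2} = \left(82 - \frac{1}{10}\right)^{2} = \left(\frac{819}{10}\right)^{2} = \frac{670761}{100}$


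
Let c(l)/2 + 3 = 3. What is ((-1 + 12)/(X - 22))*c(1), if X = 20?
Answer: 0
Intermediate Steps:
c(l) = 0 (c(l) = -6 + 2*3 = -6 + 6 = 0)
((-1 + 12)/(X - 22))*c(1) = ((-1 + 12)/(20 - 22))*0 = (11/(-2))*0 = (11*(-1/2))*0 = -11/2*0 = 0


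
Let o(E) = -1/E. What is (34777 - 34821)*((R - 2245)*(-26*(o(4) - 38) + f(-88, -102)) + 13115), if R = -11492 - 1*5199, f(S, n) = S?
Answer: 754704236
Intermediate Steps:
R = -16691 (R = -11492 - 5199 = -16691)
(34777 - 34821)*((R - 2245)*(-26*(o(4) - 38) + f(-88, -102)) + 13115) = (34777 - 34821)*((-16691 - 2245)*(-26*(-1/4 - 38) - 88) + 13115) = -44*(-18936*(-26*(-1*1/4 - 38) - 88) + 13115) = -44*(-18936*(-26*(-1/4 - 38) - 88) + 13115) = -44*(-18936*(-26*(-153/4) - 88) + 13115) = -44*(-18936*(1989/2 - 88) + 13115) = -44*(-18936*1813/2 + 13115) = -44*(-17165484 + 13115) = -44*(-17152369) = 754704236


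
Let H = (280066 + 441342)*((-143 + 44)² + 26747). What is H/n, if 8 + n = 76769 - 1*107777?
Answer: -3295752448/3877 ≈ -8.5008e+5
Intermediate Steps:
n = -31016 (n = -8 + (76769 - 1*107777) = -8 + (76769 - 107777) = -8 - 31008 = -31016)
H = 26366019584 (H = 721408*((-99)² + 26747) = 721408*(9801 + 26747) = 721408*36548 = 26366019584)
H/n = 26366019584/(-31016) = 26366019584*(-1/31016) = -3295752448/3877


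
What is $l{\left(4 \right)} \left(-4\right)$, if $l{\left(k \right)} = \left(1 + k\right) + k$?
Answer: $-36$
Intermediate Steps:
$l{\left(k \right)} = 1 + 2 k$
$l{\left(4 \right)} \left(-4\right) = \left(1 + 2 \cdot 4\right) \left(-4\right) = \left(1 + 8\right) \left(-4\right) = 9 \left(-4\right) = -36$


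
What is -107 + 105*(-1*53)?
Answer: -5672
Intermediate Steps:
-107 + 105*(-1*53) = -107 + 105*(-53) = -107 - 5565 = -5672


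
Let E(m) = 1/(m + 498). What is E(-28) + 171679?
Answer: 80689131/470 ≈ 1.7168e+5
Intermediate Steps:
E(m) = 1/(498 + m)
E(-28) + 171679 = 1/(498 - 28) + 171679 = 1/470 + 171679 = 80689131/470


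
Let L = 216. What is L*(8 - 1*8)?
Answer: 0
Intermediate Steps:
L*(8 - 1*8) = 216*(8 - 1*8) = 216*(8 - 8) = 216*0 = 0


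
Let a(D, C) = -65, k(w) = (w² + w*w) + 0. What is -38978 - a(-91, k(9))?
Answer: -38913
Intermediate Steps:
k(w) = 2*w² (k(w) = (w² + w²) + 0 = 2*w² + 0 = 2*w²)
-38978 - a(-91, k(9)) = -38978 - 1*(-65) = -38978 + 65 = -38913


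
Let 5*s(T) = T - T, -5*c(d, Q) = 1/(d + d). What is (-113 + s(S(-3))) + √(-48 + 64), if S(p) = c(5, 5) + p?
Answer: -109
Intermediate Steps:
c(d, Q) = -1/(10*d) (c(d, Q) = -1/(5*(d + d)) = -1/(2*d)/5 = -1/(10*d))
S(p) = -1/50 + p (S(p) = -⅒/5 + p = -⅒*⅕ + p = -1/50 + p)
s(T) = 0 (s(T) = (T - T)/5 = (⅕)*0 = 0)
(-113 + s(S(-3))) + √(-48 + 64) = (-113 + 0) + √(-48 + 64) = -113 + √16 = -113 + 4 = -109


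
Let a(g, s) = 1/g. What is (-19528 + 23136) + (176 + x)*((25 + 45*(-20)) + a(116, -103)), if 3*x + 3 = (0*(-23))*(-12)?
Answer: -17343797/116 ≈ -1.4952e+5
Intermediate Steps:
x = -1 (x = -1 + ((0*(-23))*(-12))/3 = -1 + (0*(-12))/3 = -1 + (⅓)*0 = -1 + 0 = -1)
(-19528 + 23136) + (176 + x)*((25 + 45*(-20)) + a(116, -103)) = (-19528 + 23136) + (176 - 1)*((25 + 45*(-20)) + 1/116) = 3608 + 175*((25 - 900) + 1/116) = 3608 + 175*(-875 + 1/116) = 3608 + 175*(-101499/116) = 3608 - 17762325/116 = -17343797/116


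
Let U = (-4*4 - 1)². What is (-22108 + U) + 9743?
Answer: -12076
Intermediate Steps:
U = 289 (U = (-16 - 1)² = (-17)² = 289)
(-22108 + U) + 9743 = (-22108 + 289) + 9743 = -21819 + 9743 = -12076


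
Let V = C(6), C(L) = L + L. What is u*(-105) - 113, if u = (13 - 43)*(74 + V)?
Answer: 270787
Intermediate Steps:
C(L) = 2*L
V = 12 (V = 2*6 = 12)
u = -2580 (u = (13 - 43)*(74 + 12) = -30*86 = -2580)
u*(-105) - 113 = -2580*(-105) - 113 = 270900 - 113 = 270787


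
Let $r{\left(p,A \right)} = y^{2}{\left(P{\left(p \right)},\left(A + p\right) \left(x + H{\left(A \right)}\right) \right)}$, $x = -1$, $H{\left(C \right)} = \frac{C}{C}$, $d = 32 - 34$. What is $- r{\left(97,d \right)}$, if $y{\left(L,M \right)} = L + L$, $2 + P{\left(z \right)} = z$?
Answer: $-36100$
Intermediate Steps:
$P{\left(z \right)} = -2 + z$
$d = -2$ ($d = 32 - 34 = -2$)
$H{\left(C \right)} = 1$
$y{\left(L,M \right)} = 2 L$
$r{\left(p,A \right)} = \left(-4 + 2 p\right)^{2}$ ($r{\left(p,A \right)} = \left(2 \left(-2 + p\right)\right)^{2} = \left(-4 + 2 p\right)^{2}$)
$- r{\left(97,d \right)} = - 4 \left(-2 + 97\right)^{2} = - 4 \cdot 95^{2} = - 4 \cdot 9025 = \left(-1\right) 36100 = -36100$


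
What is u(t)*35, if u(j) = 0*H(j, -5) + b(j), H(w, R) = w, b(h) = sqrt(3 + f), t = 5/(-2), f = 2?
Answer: 35*sqrt(5) ≈ 78.262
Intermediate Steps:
t = -5/2 (t = 5*(-1/2) = -5/2 ≈ -2.5000)
b(h) = sqrt(5) (b(h) = sqrt(3 + 2) = sqrt(5))
u(j) = sqrt(5) (u(j) = 0*j + sqrt(5) = 0 + sqrt(5) = sqrt(5))
u(t)*35 = sqrt(5)*35 = 35*sqrt(5)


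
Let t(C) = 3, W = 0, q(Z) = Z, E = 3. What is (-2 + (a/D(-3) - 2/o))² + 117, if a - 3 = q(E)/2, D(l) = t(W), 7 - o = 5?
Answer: 477/4 ≈ 119.25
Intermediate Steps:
o = 2 (o = 7 - 1*5 = 7 - 5 = 2)
D(l) = 3
a = 9/2 (a = 3 + 3/2 = 9/2 ≈ 4.5000)
(-2 + (a/D(-3) - 2/o))² + 117 = (-2 + ((9/2)/3 - 2/2))² + 117 = (-2 + ((9/2)*(⅓) - 2*½))² + 117 = (-2 + (3/2 - 1))² + 117 = (-2 + ½)² + 117 = (-3/2)² + 117 = 9/4 + 117 = 477/4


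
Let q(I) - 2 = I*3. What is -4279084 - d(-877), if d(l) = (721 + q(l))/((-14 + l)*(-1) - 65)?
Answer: -1767260738/413 ≈ -4.2791e+6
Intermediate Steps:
q(I) = 2 + 3*I (q(I) = 2 + I*3 = 2 + 3*I)
d(l) = (723 + 3*l)/(-51 - l) (d(l) = (721 + (2 + 3*l))/((-14 + l)*(-1) - 65) = (723 + 3*l)/((14 - l) - 65) = (723 + 3*l)/(-51 - l))
-4279084 - d(-877) = -4279084 - 3*(-241 - 1*(-877))/(51 - 877) = -4279084 - 3*(-241 + 877)/(-826) = -4279084 - 3*(-1)*636/826 = -4279084 - 1*(-954/413) = -4279084 + 954/413 = -1767260738/413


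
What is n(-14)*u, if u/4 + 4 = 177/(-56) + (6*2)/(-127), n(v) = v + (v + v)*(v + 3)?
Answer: -1083579/127 ≈ -8532.1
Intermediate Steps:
n(v) = v + 2*v*(3 + v) (n(v) = v + (2*v)*(3 + v) = v + 2*v*(3 + v))
u = -51599/1778 (u = -16 + 4*(177/(-56) + (6*2)/(-127)) = -16 + 4*(177*(-1/56) + 12*(-1/127)) = -16 + 4*(-177/56 - 12/127) = -16 + 4*(-23151/7112) = -16 - 23151/1778 = -51599/1778 ≈ -29.021)
n(-14)*u = -14*(7 + 2*(-14))*(-51599/1778) = -14*(7 - 28)*(-51599/1778) = -14*(-21)*(-51599/1778) = 294*(-51599/1778) = -1083579/127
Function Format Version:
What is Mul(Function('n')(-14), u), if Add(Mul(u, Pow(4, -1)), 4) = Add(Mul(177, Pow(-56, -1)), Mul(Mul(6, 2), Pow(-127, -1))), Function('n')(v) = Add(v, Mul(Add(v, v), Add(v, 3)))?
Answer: Rational(-1083579, 127) ≈ -8532.1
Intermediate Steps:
Function('n')(v) = Add(v, Mul(2, v, Add(3, v))) (Function('n')(v) = Add(v, Mul(Mul(2, v), Add(3, v))) = Add(v, Mul(2, v, Add(3, v))))
u = Rational(-51599, 1778) (u = Add(-16, Mul(4, Add(Mul(177, Pow(-56, -1)), Mul(Mul(6, 2), Pow(-127, -1))))) = Add(-16, Mul(4, Add(Mul(177, Rational(-1, 56)), Mul(12, Rational(-1, 127))))) = Add(-16, Mul(4, Add(Rational(-177, 56), Rational(-12, 127)))) = Add(-16, Mul(4, Rational(-23151, 7112))) = Add(-16, Rational(-23151, 1778)) = Rational(-51599, 1778) ≈ -29.021)
Mul(Function('n')(-14), u) = Mul(Mul(-14, Add(7, Mul(2, -14))), Rational(-51599, 1778)) = Mul(Mul(-14, Add(7, -28)), Rational(-51599, 1778)) = Mul(Mul(-14, -21), Rational(-51599, 1778)) = Mul(294, Rational(-51599, 1778)) = Rational(-1083579, 127)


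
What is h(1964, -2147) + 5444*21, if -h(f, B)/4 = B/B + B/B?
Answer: 114316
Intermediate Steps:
h(f, B) = -8 (h(f, B) = -4*(B/B + B/B) = -4*(1 + 1) = -4*2 = -8)
h(1964, -2147) + 5444*21 = -8 + 5444*21 = -8 + 114324 = 114316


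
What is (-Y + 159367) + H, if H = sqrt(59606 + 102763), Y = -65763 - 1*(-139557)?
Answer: 85573 + 3*sqrt(18041) ≈ 85976.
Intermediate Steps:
Y = 73794 (Y = -65763 + 139557 = 73794)
H = 3*sqrt(18041) (H = sqrt(162369) = 3*sqrt(18041) ≈ 402.95)
(-Y + 159367) + H = (-1*73794 + 159367) + 3*sqrt(18041) = (-73794 + 159367) + 3*sqrt(18041) = 85573 + 3*sqrt(18041)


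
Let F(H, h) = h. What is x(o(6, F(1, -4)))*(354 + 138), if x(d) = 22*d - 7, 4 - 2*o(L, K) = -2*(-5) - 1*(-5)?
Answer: -62976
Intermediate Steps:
o(L, K) = -11/2 (o(L, K) = 2 - (-2*(-5) - 1*(-5))/2 = 2 - (10 + 5)/2 = 2 - 1/2*15 = 2 - 15/2 = -11/2)
x(d) = -7 + 22*d
x(o(6, F(1, -4)))*(354 + 138) = (-7 + 22*(-11/2))*(354 + 138) = (-7 - 121)*492 = -128*492 = -62976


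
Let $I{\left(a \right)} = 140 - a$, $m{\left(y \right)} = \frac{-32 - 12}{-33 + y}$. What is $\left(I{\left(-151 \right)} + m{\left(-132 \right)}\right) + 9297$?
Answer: $\frac{143824}{15} \approx 9588.3$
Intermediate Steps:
$m{\left(y \right)} = - \frac{44}{-33 + y}$
$\left(I{\left(-151 \right)} + m{\left(-132 \right)}\right) + 9297 = \left(\left(140 - -151\right) - \frac{44}{-33 - 132}\right) + 9297 = \left(\left(140 + 151\right) - \frac{44}{-165}\right) + 9297 = \left(291 - - \frac{4}{15}\right) + 9297 = \left(291 + \frac{4}{15}\right) + 9297 = \frac{4369}{15} + 9297 = \frac{143824}{15}$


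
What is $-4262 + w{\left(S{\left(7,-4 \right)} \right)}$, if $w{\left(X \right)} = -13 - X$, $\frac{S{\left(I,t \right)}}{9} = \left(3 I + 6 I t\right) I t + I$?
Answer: $-41382$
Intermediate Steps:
$S{\left(I,t \right)} = 9 I + 9 I t \left(3 I + 6 I t\right)$ ($S{\left(I,t \right)} = 9 \left(\left(3 I + 6 I t\right) I t + I\right) = 9 \left(I \left(3 I + 6 I t\right) t + I\right) = 9 \left(I t \left(3 I + 6 I t\right) + I\right) = 9 \left(I + I t \left(3 I + 6 I t\right)\right) = 9 I + 9 I t \left(3 I + 6 I t\right)$)
$-4262 + w{\left(S{\left(7,-4 \right)} \right)} = -4262 - \left(13 + 9 \cdot 7 \left(1 + 3 \cdot 7 \left(-4\right) + 6 \cdot 7 \left(-4\right)^{2}\right)\right) = -4262 - \left(13 + 9 \cdot 7 \left(1 - 84 + 6 \cdot 7 \cdot 16\right)\right) = -4262 - \left(13 + 9 \cdot 7 \left(1 - 84 + 672\right)\right) = -4262 - \left(13 + 9 \cdot 7 \cdot 589\right) = -4262 - 37120 = -41382$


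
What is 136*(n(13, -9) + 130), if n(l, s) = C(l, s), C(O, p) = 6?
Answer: 18496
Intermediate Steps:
n(l, s) = 6
136*(n(13, -9) + 130) = 136*(6 + 130) = 136*136 = 18496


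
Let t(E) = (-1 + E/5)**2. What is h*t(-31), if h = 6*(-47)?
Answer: -365472/25 ≈ -14619.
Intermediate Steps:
h = -282
t(E) = (-1 + E/5)**2 (t(E) = (-1 + E*(1/5))**2 = (-1 + E/5)**2)
h*t(-31) = -282*(-5 - 31)**2/25 = -282*(-36)**2/25 = -282*1296/25 = -365472/25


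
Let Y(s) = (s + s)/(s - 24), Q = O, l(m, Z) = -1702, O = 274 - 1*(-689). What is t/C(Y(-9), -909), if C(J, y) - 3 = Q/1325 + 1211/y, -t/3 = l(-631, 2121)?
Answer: 6149794050/2884067 ≈ 2132.3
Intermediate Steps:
O = 963 (O = 274 + 689 = 963)
t = 5106 (t = -3*(-1702) = 5106)
Q = 963
Y(s) = 2*s/(-24 + s) (Y(s) = (2*s)/(-24 + s) = 2*s/(-24 + s))
C(J, y) = 4938/1325 + 1211/y (C(J, y) = 3 + (963/1325 + 1211/y) = 4938/1325 + 1211/y)
t/C(Y(-9), -909) = 5106/(4938/1325 + 1211/(-909)) = 5106/(4938/1325 + 1211*(-1/909)) = 5106/(4938/1325 - 1211/909) = 5106/(2884067/1204425) = 5106*(1204425/2884067) = 6149794050/2884067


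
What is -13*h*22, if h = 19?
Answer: -5434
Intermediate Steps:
-13*h*22 = -13*19*22 = -247*22 = -5434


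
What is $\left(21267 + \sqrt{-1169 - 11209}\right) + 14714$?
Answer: $35981 + i \sqrt{12378} \approx 35981.0 + 111.26 i$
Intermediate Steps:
$\left(21267 + \sqrt{-1169 - 11209}\right) + 14714 = \left(21267 + \sqrt{-12378}\right) + 14714 = \left(21267 + i \sqrt{12378}\right) + 14714 = 35981 + i \sqrt{12378}$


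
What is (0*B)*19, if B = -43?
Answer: 0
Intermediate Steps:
(0*B)*19 = (0*(-43))*19 = 0*19 = 0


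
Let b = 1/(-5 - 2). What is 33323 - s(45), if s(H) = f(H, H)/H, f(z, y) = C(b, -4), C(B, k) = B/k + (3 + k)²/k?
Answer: 6997831/210 ≈ 33323.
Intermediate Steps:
b = -⅐ (b = 1/(-7) = -⅐ ≈ -0.14286)
C(B, k) = B/k + (3 + k)²/k
f(z, y) = -3/14 (f(z, y) = (-⅐ + (3 - 4)²)/(-4) = -(-⅐ + (-1)²)/4 = -(-⅐ + 1)/4 = -¼*6/7 = -3/14)
s(H) = -3/(14*H)
33323 - s(45) = 33323 - (-3)/(14*45) = 33323 - 1*(-1/210) = 33323 + 1/210 = 6997831/210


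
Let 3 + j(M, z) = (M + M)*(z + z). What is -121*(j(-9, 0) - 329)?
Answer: 40172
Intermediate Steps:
j(M, z) = -3 + 4*M*z (j(M, z) = -3 + (M + M)*(z + z) = -3 + (2*M)*(2*z) = -3 + 4*M*z)
-121*(j(-9, 0) - 329) = -121*((-3 + 4*(-9)*0) - 329) = -121*((-3 + 0) - 329) = -121*(-3 - 329) = -121*(-332) = 40172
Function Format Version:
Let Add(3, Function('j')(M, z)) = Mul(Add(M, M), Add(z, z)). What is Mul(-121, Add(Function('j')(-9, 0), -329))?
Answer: 40172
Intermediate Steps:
Function('j')(M, z) = Add(-3, Mul(4, M, z)) (Function('j')(M, z) = Add(-3, Mul(Add(M, M), Add(z, z))) = Add(-3, Mul(Mul(2, M), Mul(2, z))) = Add(-3, Mul(4, M, z)))
Mul(-121, Add(Function('j')(-9, 0), -329)) = Mul(-121, Add(Add(-3, Mul(4, -9, 0)), -329)) = Mul(-121, Add(Add(-3, 0), -329)) = Mul(-121, Add(-3, -329)) = Mul(-121, -332) = 40172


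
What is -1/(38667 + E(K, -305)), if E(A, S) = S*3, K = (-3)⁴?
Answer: -1/37752 ≈ -2.6489e-5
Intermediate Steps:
K = 81
E(A, S) = 3*S
-1/(38667 + E(K, -305)) = -1/(38667 + 3*(-305)) = -1/(38667 - 915) = -1/37752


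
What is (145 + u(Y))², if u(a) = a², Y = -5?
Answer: 28900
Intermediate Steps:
(145 + u(Y))² = (145 + (-5)²)² = (145 + 25)² = 170² = 28900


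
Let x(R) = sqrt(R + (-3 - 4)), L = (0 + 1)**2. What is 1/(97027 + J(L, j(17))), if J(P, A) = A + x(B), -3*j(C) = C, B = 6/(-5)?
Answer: 4365960/423591260849 - 9*I*sqrt(205)/423591260849 ≈ 1.0307e-5 - 3.0421e-10*I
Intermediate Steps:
B = -6/5 (B = 6*(-1/5) = -6/5 ≈ -1.2000)
j(C) = -C/3
L = 1 (L = 1**2 = 1)
x(R) = sqrt(-7 + R) (x(R) = sqrt(R - 7) = sqrt(-7 + R))
J(P, A) = A + I*sqrt(205)/5 (J(P, A) = A + sqrt(-7 - 6/5) = A + sqrt(-41/5) = A + I*sqrt(205)/5)
1/(97027 + J(L, j(17))) = 1/(97027 + (-1/3*17 + I*sqrt(205)/5)) = 1/(97027 + (-17/3 + I*sqrt(205)/5)) = 1/(291064/3 + I*sqrt(205)/5)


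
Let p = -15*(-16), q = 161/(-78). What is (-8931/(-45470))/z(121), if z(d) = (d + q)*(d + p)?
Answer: 348309/76139446795 ≈ 4.5746e-6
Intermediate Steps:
q = -161/78 (q = 161*(-1/78) = -161/78 ≈ -2.0641)
p = 240
z(d) = (240 + d)*(-161/78 + d) (z(d) = (d - 161/78)*(d + 240) = (-161/78 + d)*(240 + d) = (240 + d)*(-161/78 + d))
(-8931/(-45470))/z(121) = (-8931/(-45470))/(-6440/13 + 121² + (18559/78)*121) = (-8931*(-1/45470))/(-6440/13 + 14641 + 2245639/78) = 8931/(45470*(3348997/78)) = (8931/45470)*(78/3348997) = 348309/76139446795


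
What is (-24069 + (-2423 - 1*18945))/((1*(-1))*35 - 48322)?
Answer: 45437/48357 ≈ 0.93962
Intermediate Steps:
(-24069 + (-2423 - 1*18945))/((1*(-1))*35 - 48322) = (-24069 + (-2423 - 18945))/(-1*35 - 48322) = (-24069 - 21368)/(-35 - 48322) = -45437/(-48357) = -45437*(-1/48357) = 45437/48357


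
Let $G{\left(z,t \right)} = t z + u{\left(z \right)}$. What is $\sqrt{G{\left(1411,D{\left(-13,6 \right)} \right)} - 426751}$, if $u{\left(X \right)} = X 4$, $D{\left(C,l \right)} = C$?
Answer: $5 i \sqrt{17578} \approx 662.91 i$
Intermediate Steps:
$u{\left(X \right)} = 4 X$
$G{\left(z,t \right)} = 4 z + t z$ ($G{\left(z,t \right)} = t z + 4 z = 4 z + t z$)
$\sqrt{G{\left(1411,D{\left(-13,6 \right)} \right)} - 426751} = \sqrt{1411 \left(4 - 13\right) - 426751} = \sqrt{1411 \left(-9\right) - 426751} = \sqrt{-12699 - 426751} = \sqrt{-439450} = 5 i \sqrt{17578}$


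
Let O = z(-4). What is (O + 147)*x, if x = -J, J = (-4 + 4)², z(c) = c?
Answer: 0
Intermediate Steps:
O = -4
J = 0 (J = 0² = 0)
x = 0 (x = -1*0 = 0)
(O + 147)*x = (-4 + 147)*0 = 143*0 = 0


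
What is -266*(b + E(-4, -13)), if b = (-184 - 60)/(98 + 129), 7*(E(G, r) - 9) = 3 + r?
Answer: -392274/227 ≈ -1728.1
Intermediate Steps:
E(G, r) = 66/7 + r/7 (E(G, r) = 9 + (3 + r)/7 = 9 + (3/7 + r/7) = 66/7 + r/7)
b = -244/227 ≈ -1.0749
-266*(b + E(-4, -13)) = -266*(-244/227 + (66/7 + (1/7)*(-13))) = -266*(-244/227 + (66/7 - 13/7)) = -266*(-244/227 + 53/7) = -266*10323/1589 = -392274/227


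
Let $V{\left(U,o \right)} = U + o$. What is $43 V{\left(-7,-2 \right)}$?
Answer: $-387$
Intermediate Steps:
$43 V{\left(-7,-2 \right)} = 43 \left(-7 - 2\right) = 43 \left(-9\right) = -387$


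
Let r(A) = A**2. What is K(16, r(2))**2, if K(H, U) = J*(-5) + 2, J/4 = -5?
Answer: 10404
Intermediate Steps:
J = -20 (J = 4*(-5) = -20)
K(H, U) = 102 (K(H, U) = -20*(-5) + 2 = 100 + 2 = 102)
K(16, r(2))**2 = 102**2 = 10404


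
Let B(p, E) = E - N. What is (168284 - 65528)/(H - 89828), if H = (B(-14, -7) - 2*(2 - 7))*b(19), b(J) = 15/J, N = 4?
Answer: -1952364/1706747 ≈ -1.1439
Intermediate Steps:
B(p, E) = -4 + E (B(p, E) = E - 1*4 = E - 4 = -4 + E)
H = -15/19 (H = ((-4 - 7) - 2*(2 - 7))*(15/19) = (-11 - 2*(-5))*(15*(1/19)) = (-11 + 10)*(15/19) = -1*15/19 = -15/19 ≈ -0.78947)
(168284 - 65528)/(H - 89828) = (168284 - 65528)/(-15/19 - 89828) = 102756/(-1706747/19) = 102756*(-19/1706747) = -1952364/1706747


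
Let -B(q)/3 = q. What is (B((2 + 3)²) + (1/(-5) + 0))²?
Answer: 141376/25 ≈ 5655.0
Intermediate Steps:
B(q) = -3*q
(B((2 + 3)²) + (1/(-5) + 0))² = (-3*(2 + 3)² + (1/(-5) + 0))² = (-3*5² + (-⅕ + 0))² = (-3*25 - ⅕)² = (-75 - ⅕)² = (-376/5)² = 141376/25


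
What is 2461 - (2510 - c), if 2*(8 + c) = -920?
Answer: -517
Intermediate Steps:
c = -468 (c = -8 + (1/2)*(-920) = -8 - 460 = -468)
2461 - (2510 - c) = 2461 - (2510 - 1*(-468)) = 2461 - (2510 + 468) = 2461 - 1*2978 = 2461 - 2978 = -517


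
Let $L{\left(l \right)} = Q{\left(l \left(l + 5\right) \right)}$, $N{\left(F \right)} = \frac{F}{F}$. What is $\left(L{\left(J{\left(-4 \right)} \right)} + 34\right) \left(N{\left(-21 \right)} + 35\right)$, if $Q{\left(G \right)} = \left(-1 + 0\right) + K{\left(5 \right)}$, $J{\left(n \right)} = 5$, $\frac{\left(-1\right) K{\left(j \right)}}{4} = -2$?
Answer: $1476$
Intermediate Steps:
$K{\left(j \right)} = 8$ ($K{\left(j \right)} = \left(-4\right) \left(-2\right) = 8$)
$N{\left(F \right)} = 1$
$Q{\left(G \right)} = 7$ ($Q{\left(G \right)} = \left(-1 + 0\right) + 8 = -1 + 8 = 7$)
$L{\left(l \right)} = 7$
$\left(L{\left(J{\left(-4 \right)} \right)} + 34\right) \left(N{\left(-21 \right)} + 35\right) = \left(7 + 34\right) \left(1 + 35\right) = 41 \cdot 36 = 1476$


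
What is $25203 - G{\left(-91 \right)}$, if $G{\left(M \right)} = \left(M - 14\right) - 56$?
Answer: $25364$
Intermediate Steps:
$G{\left(M \right)} = -70 + M$ ($G{\left(M \right)} = \left(-14 + M\right) - 56 = -70 + M$)
$25203 - G{\left(-91 \right)} = 25203 - \left(-70 - 91\right) = 25203 - -161 = 25203 + 161 = 25364$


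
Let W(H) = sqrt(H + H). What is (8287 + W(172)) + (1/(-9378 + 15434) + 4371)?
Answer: 76656849/6056 + 2*sqrt(86) ≈ 12677.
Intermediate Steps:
W(H) = sqrt(2)*sqrt(H) (W(H) = sqrt(2*H) = sqrt(2)*sqrt(H))
(8287 + W(172)) + (1/(-9378 + 15434) + 4371) = (8287 + sqrt(2)*sqrt(172)) + (1/(-9378 + 15434) + 4371) = (8287 + sqrt(2)*(2*sqrt(43))) + (1/6056 + 4371) = (8287 + 2*sqrt(86)) + (1/6056 + 4371) = (8287 + 2*sqrt(86)) + 26470777/6056 = 76656849/6056 + 2*sqrt(86)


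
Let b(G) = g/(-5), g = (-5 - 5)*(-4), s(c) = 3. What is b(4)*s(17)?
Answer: -24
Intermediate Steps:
g = 40 (g = -10*(-4) = 40)
b(G) = -8 (b(G) = 40/(-5) = 40*(-1/5) = -8)
b(4)*s(17) = -8*3 = -24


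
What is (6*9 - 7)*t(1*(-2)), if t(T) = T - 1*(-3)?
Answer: 47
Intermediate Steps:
t(T) = 3 + T (t(T) = T + 3 = 3 + T)
(6*9 - 7)*t(1*(-2)) = (6*9 - 7)*(3 + 1*(-2)) = (54 - 7)*(3 - 2) = 47*1 = 47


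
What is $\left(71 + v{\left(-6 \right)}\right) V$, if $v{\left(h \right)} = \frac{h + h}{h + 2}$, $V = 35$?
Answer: $2590$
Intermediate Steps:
$v{\left(h \right)} = \frac{2 h}{2 + h}$
$\left(71 + v{\left(-6 \right)}\right) V = \left(71 + 2 \left(-6\right) \frac{1}{2 - 6}\right) 35 = \left(71 + 2 \left(-6\right) \frac{1}{-4}\right) 35 = \left(71 + 2 \left(-6\right) \left(- \frac{1}{4}\right)\right) 35 = \left(71 + 3\right) 35 = 74 \cdot 35 = 2590$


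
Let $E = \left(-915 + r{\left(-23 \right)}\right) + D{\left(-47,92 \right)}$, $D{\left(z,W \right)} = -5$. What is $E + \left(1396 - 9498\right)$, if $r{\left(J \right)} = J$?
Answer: $-9045$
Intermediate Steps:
$E = -943$ ($E = \left(-915 - 23\right) - 5 = -938 - 5 = -943$)
$E + \left(1396 - 9498\right) = -943 + \left(1396 - 9498\right) = -943 - 8102 = -9045$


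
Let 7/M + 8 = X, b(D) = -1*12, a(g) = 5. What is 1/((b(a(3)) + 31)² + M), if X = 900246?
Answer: 900238/324985925 ≈ 0.0027701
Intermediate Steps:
b(D) = -12
M = 7/900238 (M = 7/(-8 + 900246) = 7/900238 ≈ 7.7757e-6)
1/((b(a(3)) + 31)² + M) = 1/((-12 + 31)² + 7/900238) = 1/(19² + 7/900238) = 1/(361 + 7/900238) = 1/(324985925/900238) = 900238/324985925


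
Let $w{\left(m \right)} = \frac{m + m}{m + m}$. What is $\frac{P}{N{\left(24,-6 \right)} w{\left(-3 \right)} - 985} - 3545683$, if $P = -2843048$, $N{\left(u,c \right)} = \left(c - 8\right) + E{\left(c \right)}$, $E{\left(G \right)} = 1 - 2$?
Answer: $- \frac{442854994}{125} \approx -3.5428 \cdot 10^{6}$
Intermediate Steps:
$E{\left(G \right)} = -1$
$N{\left(u,c \right)} = -9 + c$ ($N{\left(u,c \right)} = \left(c - 8\right) - 1 = \left(-8 + c\right) - 1 = -9 + c$)
$w{\left(m \right)} = 1$ ($w{\left(m \right)} = \frac{2 m}{2 m} = 2 m \frac{1}{2 m} = 1$)
$\frac{P}{N{\left(24,-6 \right)} w{\left(-3 \right)} - 985} - 3545683 = - \frac{2843048}{\left(-9 - 6\right) 1 - 985} - 3545683 = - \frac{2843048}{\left(-15\right) 1 - 985} - 3545683 = - \frac{2843048}{-15 - 985} - 3545683 = - \frac{2843048}{-1000} - 3545683 = \left(-2843048\right) \left(- \frac{1}{1000}\right) - 3545683 = \frac{355381}{125} - 3545683 = - \frac{442854994}{125}$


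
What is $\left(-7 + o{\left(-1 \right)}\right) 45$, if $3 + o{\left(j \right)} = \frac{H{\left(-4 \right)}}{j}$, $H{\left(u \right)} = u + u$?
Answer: $-90$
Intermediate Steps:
$H{\left(u \right)} = 2 u$
$o{\left(j \right)} = -3 - \frac{8}{j}$ ($o{\left(j \right)} = -3 + \frac{2 \left(-4\right)}{j} = -3 - \frac{8}{j}$)
$\left(-7 + o{\left(-1 \right)}\right) 45 = \left(-7 - \left(3 + \frac{8}{-1}\right)\right) 45 = \left(-7 - -5\right) 45 = \left(-7 + \left(-3 + 8\right)\right) 45 = \left(-7 + 5\right) 45 = \left(-2\right) 45 = -90$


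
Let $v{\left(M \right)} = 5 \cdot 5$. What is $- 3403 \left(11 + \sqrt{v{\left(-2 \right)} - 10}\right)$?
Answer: $-37433 - 3403 \sqrt{15} \approx -50613.0$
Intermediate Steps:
$v{\left(M \right)} = 25$
$- 3403 \left(11 + \sqrt{v{\left(-2 \right)} - 10}\right) = - 3403 \left(11 + \sqrt{25 - 10}\right) = - 3403 \left(11 + \sqrt{15}\right) = -37433 - 3403 \sqrt{15}$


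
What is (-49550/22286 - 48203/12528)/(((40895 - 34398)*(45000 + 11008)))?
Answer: -847507229/50798022563147904 ≈ -1.6684e-8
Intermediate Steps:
(-49550/22286 - 48203/12528)/(((40895 - 34398)*(45000 + 11008))) = (-49550*1/22286 - 48203*1/12528)/((6497*56008)) = (-24775/11143 - 48203/12528)/363883976 = -847507229/139599504*1/363883976 = -847507229/50798022563147904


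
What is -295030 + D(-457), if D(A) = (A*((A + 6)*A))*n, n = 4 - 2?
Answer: -188676828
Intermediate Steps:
n = 2
D(A) = 2*A**2*(6 + A) (D(A) = (A*((A + 6)*A))*2 = (A*((6 + A)*A))*2 = (A*(A*(6 + A)))*2 = (A**2*(6 + A))*2 = 2*A**2*(6 + A))
-295030 + D(-457) = -295030 + 2*(-457)**2*(6 - 457) = -295030 + 2*208849*(-451) = -295030 - 188381798 = -188676828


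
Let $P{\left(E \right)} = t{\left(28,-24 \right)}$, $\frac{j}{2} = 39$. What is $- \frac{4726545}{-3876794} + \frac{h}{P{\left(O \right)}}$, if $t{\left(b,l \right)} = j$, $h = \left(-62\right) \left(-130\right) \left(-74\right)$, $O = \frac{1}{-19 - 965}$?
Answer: $- \frac{88919474725}{11630382} \approx -7645.4$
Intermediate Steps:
$j = 78$ ($j = 2 \cdot 39 = 78$)
$O = - \frac{1}{984}$ ($O = \frac{1}{-984} = - \frac{1}{984} \approx -0.0010163$)
$h = -596440$ ($h = 8060 \left(-74\right) = -596440$)
$t{\left(b,l \right)} = 78$
$P{\left(E \right)} = 78$
$- \frac{4726545}{-3876794} + \frac{h}{P{\left(O \right)}} = - \frac{4726545}{-3876794} - \frac{596440}{78} = \left(-4726545\right) \left(- \frac{1}{3876794}\right) - \frac{22940}{3} = \frac{4726545}{3876794} - \frac{22940}{3} = - \frac{88919474725}{11630382}$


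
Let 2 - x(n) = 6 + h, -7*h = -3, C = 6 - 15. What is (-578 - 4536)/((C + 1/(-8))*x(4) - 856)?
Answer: 286384/45673 ≈ 6.2703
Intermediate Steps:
C = -9
h = 3/7 (h = -⅐*(-3) = 3/7 ≈ 0.42857)
x(n) = -31/7 (x(n) = 2 - (6 + 3/7) = 2 - 1*45/7 = 2 - 45/7 = -31/7)
(-578 - 4536)/((C + 1/(-8))*x(4) - 856) = (-578 - 4536)/((-9 + 1/(-8))*(-31/7) - 856) = -5114/((-9 - ⅛)*(-31/7) - 856) = -5114/(-73/8*(-31/7) - 856) = -5114/(2263/56 - 856) = -5114/(-45673/56) = -5114*(-56/45673) = 286384/45673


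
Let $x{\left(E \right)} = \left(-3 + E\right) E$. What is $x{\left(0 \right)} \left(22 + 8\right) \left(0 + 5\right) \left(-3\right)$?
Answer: $0$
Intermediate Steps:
$x{\left(E \right)} = E \left(-3 + E\right)$
$x{\left(0 \right)} \left(22 + 8\right) \left(0 + 5\right) \left(-3\right) = 0 \left(-3 + 0\right) \left(22 + 8\right) \left(0 + 5\right) \left(-3\right) = 0 \left(-3\right) 30 \cdot 5 \left(-3\right) = 0 \cdot 30 \left(-15\right) = 0 \left(-15\right) = 0$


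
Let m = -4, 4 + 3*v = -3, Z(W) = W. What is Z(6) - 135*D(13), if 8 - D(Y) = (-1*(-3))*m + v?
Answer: -3009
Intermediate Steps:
v = -7/3 (v = -4/3 + (⅓)*(-3) = -4/3 - 1 = -7/3 ≈ -2.3333)
D(Y) = 67/3 (D(Y) = 8 - (-1*(-3)*(-4) - 7/3) = 8 - (3*(-4) - 7/3) = 8 - (-12 - 7/3) = 8 - 1*(-43/3) = 8 + 43/3 = 67/3)
Z(6) - 135*D(13) = 6 - 135*67/3 = 6 - 3015 = -3009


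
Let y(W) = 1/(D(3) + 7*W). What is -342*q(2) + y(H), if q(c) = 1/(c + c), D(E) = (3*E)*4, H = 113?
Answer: -141415/1654 ≈ -85.499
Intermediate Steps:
D(E) = 12*E
q(c) = 1/(2*c)
y(W) = 1/(36 + 7*W) (y(W) = 1/(12*3 + 7*W) = 1/(36 + 7*W))
-342*q(2) + y(H) = -171/2 + 1/(36 + 7*113) = -171/2 + 1/(36 + 791) = -342*¼ + 1/827 = -171/2 + 1/827 = -141415/1654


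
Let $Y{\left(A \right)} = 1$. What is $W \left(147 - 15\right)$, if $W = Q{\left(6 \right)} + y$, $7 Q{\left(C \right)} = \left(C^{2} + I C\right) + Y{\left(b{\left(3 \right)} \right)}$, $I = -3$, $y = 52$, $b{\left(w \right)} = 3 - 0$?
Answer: $\frac{50556}{7} \approx 7222.3$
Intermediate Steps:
$b{\left(w \right)} = 3$ ($b{\left(w \right)} = 3 + 0 = 3$)
$Q{\left(C \right)} = \frac{1}{7} - \frac{3 C}{7} + \frac{C^{2}}{7}$ ($Q{\left(C \right)} = \frac{\left(C^{2} - 3 C\right) + 1}{7} = \frac{1 + C^{2} - 3 C}{7} = \frac{1}{7} - \frac{3 C}{7} + \frac{C^{2}}{7}$)
$W = \frac{383}{7}$ ($W = \left(\frac{1}{7} - \frac{18}{7} + \frac{6^{2}}{7}\right) + 52 = \left(\frac{1}{7} - \frac{18}{7} + \frac{1}{7} \cdot 36\right) + 52 = \left(\frac{1}{7} - \frac{18}{7} + \frac{36}{7}\right) + 52 = \frac{19}{7} + 52 = \frac{383}{7} \approx 54.714$)
$W \left(147 - 15\right) = \frac{383 \left(147 - 15\right)}{7} = \frac{383}{7} \cdot 132 = \frac{50556}{7}$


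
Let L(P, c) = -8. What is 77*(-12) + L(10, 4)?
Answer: -932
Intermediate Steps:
77*(-12) + L(10, 4) = 77*(-12) - 8 = -924 - 8 = -932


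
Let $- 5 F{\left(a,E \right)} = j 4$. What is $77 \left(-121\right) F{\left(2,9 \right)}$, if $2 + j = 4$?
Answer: $\frac{74536}{5} \approx 14907.0$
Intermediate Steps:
$j = 2$ ($j = -2 + 4 = 2$)
$F{\left(a,E \right)} = - \frac{8}{5}$ ($F{\left(a,E \right)} = - \frac{2 \cdot 4}{5} = \left(- \frac{1}{5}\right) 8 = - \frac{8}{5}$)
$77 \left(-121\right) F{\left(2,9 \right)} = 77 \left(-121\right) \left(- \frac{8}{5}\right) = \left(-9317\right) \left(- \frac{8}{5}\right) = \frac{74536}{5}$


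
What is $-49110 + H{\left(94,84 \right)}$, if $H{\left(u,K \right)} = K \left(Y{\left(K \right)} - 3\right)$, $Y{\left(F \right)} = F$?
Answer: $-42306$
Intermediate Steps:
$H{\left(u,K \right)} = K \left(-3 + K\right)$ ($H{\left(u,K \right)} = K \left(K - 3\right) = K \left(-3 + K\right)$)
$-49110 + H{\left(94,84 \right)} = -49110 + 84 \left(-3 + 84\right) = -49110 + 84 \cdot 81 = -49110 + 6804 = -42306$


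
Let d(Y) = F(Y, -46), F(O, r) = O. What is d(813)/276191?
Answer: 813/276191 ≈ 0.0029436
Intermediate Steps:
d(Y) = Y
d(813)/276191 = 813/276191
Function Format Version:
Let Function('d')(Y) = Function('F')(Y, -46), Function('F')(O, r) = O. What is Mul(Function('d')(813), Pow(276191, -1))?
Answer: Rational(813, 276191) ≈ 0.0029436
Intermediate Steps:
Function('d')(Y) = Y
Mul(Function('d')(813), Pow(276191, -1)) = Mul(813, Pow(276191, -1)) = Mul(813, Rational(1, 276191)) = Rational(813, 276191)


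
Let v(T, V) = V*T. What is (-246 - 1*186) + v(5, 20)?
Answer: -332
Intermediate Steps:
v(T, V) = T*V
(-246 - 1*186) + v(5, 20) = (-246 - 1*186) + 5*20 = (-246 - 186) + 100 = -432 + 100 = -332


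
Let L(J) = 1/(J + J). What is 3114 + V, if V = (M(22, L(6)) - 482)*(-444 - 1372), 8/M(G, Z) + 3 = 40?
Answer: 32487234/37 ≈ 8.7803e+5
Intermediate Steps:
L(J) = 1/(2*J)
M(G, Z) = 8/37 (M(G, Z) = 8/(-3 + 40) = 8/37)
V = 32372016/37 (V = (8/37 - 482)*(-444 - 1372) = -17826/37*(-1816) = 32372016/37 ≈ 8.7492e+5)
3114 + V = 3114 + 32372016/37 = 32487234/37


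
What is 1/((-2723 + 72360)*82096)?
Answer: 1/5716919152 ≈ 1.7492e-10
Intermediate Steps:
1/((-2723 + 72360)*82096) = (1/82096)/69637 = (1/69637)*(1/82096) = 1/5716919152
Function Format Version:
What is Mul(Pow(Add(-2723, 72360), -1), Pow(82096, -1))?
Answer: Rational(1, 5716919152) ≈ 1.7492e-10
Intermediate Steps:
Mul(Pow(Add(-2723, 72360), -1), Pow(82096, -1)) = Mul(Pow(69637, -1), Rational(1, 82096)) = Mul(Rational(1, 69637), Rational(1, 82096)) = Rational(1, 5716919152)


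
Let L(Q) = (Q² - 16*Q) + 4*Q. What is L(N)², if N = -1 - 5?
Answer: 11664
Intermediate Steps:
N = -6
L(Q) = Q² - 12*Q
L(N)² = (-6*(-12 - 6))² = (-6*(-18))² = 108² = 11664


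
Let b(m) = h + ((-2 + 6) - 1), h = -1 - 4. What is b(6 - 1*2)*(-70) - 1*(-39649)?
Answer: 39789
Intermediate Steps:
h = -5
b(m) = -2 (b(m) = -5 + ((-2 + 6) - 1) = -5 + (4 - 1) = -5 + 3 = -2)
b(6 - 1*2)*(-70) - 1*(-39649) = -2*(-70) - 1*(-39649) = 140 + 39649 = 39789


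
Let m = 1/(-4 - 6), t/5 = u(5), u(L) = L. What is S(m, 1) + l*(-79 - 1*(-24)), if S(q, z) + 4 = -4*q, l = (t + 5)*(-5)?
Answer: 41232/5 ≈ 8246.4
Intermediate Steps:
t = 25 (t = 5*5 = 25)
l = -150 (l = (25 + 5)*(-5) = 30*(-5) = -150)
m = -⅒ (m = 1/(-10) = -⅒ ≈ -0.10000)
S(q, z) = -4 - 4*q
S(m, 1) + l*(-79 - 1*(-24)) = (-4 - 4*(-⅒)) - 150*(-79 - 1*(-24)) = (-4 + ⅖) - 150*(-79 + 24) = -18/5 - 150*(-55) = -18/5 + 8250 = 41232/5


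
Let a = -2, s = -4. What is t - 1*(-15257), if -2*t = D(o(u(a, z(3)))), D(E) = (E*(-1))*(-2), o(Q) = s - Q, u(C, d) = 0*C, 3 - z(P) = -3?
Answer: 15261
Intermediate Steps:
z(P) = 6 (z(P) = 3 - 1*(-3) = 3 + 3 = 6)
u(C, d) = 0
o(Q) = -4 - Q
D(E) = 2*E (D(E) = -E*(-2) = 2*E)
t = 4 (t = -(-4 - 1*0) = -(-4 + 0) = -(-4) = -1/2*(-8) = 4)
t - 1*(-15257) = 4 - 1*(-15257) = 4 + 15257 = 15261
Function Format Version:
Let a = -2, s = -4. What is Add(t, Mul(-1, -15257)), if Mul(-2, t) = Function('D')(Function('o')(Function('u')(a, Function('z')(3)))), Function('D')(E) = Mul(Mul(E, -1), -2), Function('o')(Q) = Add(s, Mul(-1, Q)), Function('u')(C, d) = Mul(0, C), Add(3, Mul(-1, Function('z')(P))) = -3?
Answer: 15261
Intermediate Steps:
Function('z')(P) = 6 (Function('z')(P) = Add(3, Mul(-1, -3)) = Add(3, 3) = 6)
Function('u')(C, d) = 0
Function('o')(Q) = Add(-4, Mul(-1, Q))
Function('D')(E) = Mul(2, E) (Function('D')(E) = Mul(Mul(-1, E), -2) = Mul(2, E))
t = 4 (t = Mul(Rational(-1, 2), Mul(2, Add(-4, Mul(-1, 0)))) = Mul(Rational(-1, 2), Mul(2, Add(-4, 0))) = Mul(Rational(-1, 2), Mul(2, -4)) = Mul(Rational(-1, 2), -8) = 4)
Add(t, Mul(-1, -15257)) = Add(4, Mul(-1, -15257)) = Add(4, 15257) = 15261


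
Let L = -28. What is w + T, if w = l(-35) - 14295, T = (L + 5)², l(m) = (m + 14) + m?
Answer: -13822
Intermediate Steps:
l(m) = 14 + 2*m (l(m) = (14 + m) + m = 14 + 2*m)
T = 529 (T = (-28 + 5)² = (-23)² = 529)
w = -14351 (w = (14 + 2*(-35)) - 14295 = (14 - 70) - 14295 = -56 - 14295 = -14351)
w + T = -14351 + 529 = -13822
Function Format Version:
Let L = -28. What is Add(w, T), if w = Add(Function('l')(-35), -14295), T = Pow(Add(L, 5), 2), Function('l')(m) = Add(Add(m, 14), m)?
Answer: -13822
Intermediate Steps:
Function('l')(m) = Add(14, Mul(2, m)) (Function('l')(m) = Add(Add(14, m), m) = Add(14, Mul(2, m)))
T = 529 (T = Pow(Add(-28, 5), 2) = Pow(-23, 2) = 529)
w = -14351 (w = Add(Add(14, Mul(2, -35)), -14295) = Add(Add(14, -70), -14295) = Add(-56, -14295) = -14351)
Add(w, T) = Add(-14351, 529) = -13822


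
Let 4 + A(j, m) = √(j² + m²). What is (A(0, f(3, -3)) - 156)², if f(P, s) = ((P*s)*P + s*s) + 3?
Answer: 21025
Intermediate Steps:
f(P, s) = 3 + s² + s*P² (f(P, s) = (s*P² + s²) + 3 = (s² + s*P²) + 3 = 3 + s² + s*P²)
A(j, m) = -4 + √(j² + m²)
(A(0, f(3, -3)) - 156)² = ((-4 + √(0² + (3 + (-3)² - 3*3²)²)) - 156)² = ((-4 + √(0 + (3 + 9 - 3*9)²)) - 156)² = ((-4 + √(0 + (3 + 9 - 27)²)) - 156)² = ((-4 + √(0 + (-15)²)) - 156)² = ((-4 + √(0 + 225)) - 156)² = ((-4 + √225) - 156)² = ((-4 + 15) - 156)² = (11 - 156)² = (-145)² = 21025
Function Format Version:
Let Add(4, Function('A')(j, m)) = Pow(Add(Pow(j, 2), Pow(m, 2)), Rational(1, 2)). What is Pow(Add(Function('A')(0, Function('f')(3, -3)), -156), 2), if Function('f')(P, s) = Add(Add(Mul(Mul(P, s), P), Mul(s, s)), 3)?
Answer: 21025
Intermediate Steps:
Function('f')(P, s) = Add(3, Pow(s, 2), Mul(s, Pow(P, 2))) (Function('f')(P, s) = Add(Add(Mul(s, Pow(P, 2)), Pow(s, 2)), 3) = Add(Add(Pow(s, 2), Mul(s, Pow(P, 2))), 3) = Add(3, Pow(s, 2), Mul(s, Pow(P, 2))))
Function('A')(j, m) = Add(-4, Pow(Add(Pow(j, 2), Pow(m, 2)), Rational(1, 2)))
Pow(Add(Function('A')(0, Function('f')(3, -3)), -156), 2) = Pow(Add(Add(-4, Pow(Add(Pow(0, 2), Pow(Add(3, Pow(-3, 2), Mul(-3, Pow(3, 2))), 2)), Rational(1, 2))), -156), 2) = Pow(Add(Add(-4, Pow(Add(0, Pow(Add(3, 9, Mul(-3, 9)), 2)), Rational(1, 2))), -156), 2) = Pow(Add(Add(-4, Pow(Add(0, Pow(Add(3, 9, -27), 2)), Rational(1, 2))), -156), 2) = Pow(Add(Add(-4, Pow(Add(0, Pow(-15, 2)), Rational(1, 2))), -156), 2) = Pow(Add(Add(-4, Pow(Add(0, 225), Rational(1, 2))), -156), 2) = Pow(Add(Add(-4, Pow(225, Rational(1, 2))), -156), 2) = Pow(Add(Add(-4, 15), -156), 2) = Pow(Add(11, -156), 2) = Pow(-145, 2) = 21025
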